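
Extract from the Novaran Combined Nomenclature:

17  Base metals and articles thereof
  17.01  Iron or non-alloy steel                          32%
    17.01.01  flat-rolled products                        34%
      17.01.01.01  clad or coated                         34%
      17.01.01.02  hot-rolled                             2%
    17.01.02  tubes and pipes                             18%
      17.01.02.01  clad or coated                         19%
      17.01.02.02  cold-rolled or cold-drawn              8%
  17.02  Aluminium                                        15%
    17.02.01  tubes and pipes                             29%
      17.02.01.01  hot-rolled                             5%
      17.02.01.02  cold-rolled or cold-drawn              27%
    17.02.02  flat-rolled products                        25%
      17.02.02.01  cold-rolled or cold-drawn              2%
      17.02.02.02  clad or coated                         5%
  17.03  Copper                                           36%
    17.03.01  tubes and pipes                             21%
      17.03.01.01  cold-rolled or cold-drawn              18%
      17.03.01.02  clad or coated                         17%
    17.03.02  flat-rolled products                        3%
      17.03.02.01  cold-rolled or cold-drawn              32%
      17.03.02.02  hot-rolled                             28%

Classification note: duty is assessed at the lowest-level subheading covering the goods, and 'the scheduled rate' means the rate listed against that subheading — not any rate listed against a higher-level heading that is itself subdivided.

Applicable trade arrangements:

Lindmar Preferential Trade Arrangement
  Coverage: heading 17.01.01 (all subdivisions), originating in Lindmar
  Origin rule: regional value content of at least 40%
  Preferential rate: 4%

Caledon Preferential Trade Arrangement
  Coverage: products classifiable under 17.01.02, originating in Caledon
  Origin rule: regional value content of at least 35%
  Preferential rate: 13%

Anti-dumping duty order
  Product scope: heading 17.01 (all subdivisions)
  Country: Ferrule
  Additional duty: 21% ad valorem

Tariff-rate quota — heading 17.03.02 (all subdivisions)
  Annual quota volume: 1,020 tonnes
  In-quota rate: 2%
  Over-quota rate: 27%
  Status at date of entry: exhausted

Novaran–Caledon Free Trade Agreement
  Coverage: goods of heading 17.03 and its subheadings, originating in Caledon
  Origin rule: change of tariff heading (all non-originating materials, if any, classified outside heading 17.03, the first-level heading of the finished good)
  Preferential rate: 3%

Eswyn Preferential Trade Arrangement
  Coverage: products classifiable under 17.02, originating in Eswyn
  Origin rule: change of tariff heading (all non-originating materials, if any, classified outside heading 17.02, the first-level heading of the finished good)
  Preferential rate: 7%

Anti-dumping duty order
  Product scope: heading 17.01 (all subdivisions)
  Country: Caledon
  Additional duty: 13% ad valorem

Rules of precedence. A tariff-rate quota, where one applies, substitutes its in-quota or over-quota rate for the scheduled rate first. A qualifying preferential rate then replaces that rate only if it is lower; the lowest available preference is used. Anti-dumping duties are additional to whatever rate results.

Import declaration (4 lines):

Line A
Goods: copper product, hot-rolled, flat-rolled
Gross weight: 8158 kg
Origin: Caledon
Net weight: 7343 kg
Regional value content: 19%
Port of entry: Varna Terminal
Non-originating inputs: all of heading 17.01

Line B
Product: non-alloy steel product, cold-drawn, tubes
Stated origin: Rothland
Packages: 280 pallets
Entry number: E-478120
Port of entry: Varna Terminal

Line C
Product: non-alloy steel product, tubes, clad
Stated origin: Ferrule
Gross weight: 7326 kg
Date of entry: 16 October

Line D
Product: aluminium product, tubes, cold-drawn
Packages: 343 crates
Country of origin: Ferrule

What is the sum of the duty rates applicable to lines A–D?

Line A: copper → 17.03; flat-rolled → 17.03.02; hot-rolled → 17.03.02.02. Scheduled 28%. quota on 17.03.02 exhausted → over-quota 27%; Caledon agreement on 17.01.02: 17.03.02.02 not covered; Caledon agreement on 17.03: CTH met → 3% available; preferential 3%. → 3%.
Line B: non-alloy steel → 17.01; tubes → 17.01.02; cold-drawn → 17.01.02.02. Scheduled 8%. No special measure applies. → 8%.
Line C: non-alloy steel → 17.01; tubes → 17.01.02; clad → 17.01.02.01. Scheduled 19%. anti-dumping (Ferrule, 17.01): +21%; total 19% + 21% = 40%. → 40%.
Line D: aluminium → 17.02; tubes → 17.02.01; cold-drawn → 17.02.01.02. Scheduled 27%. No special measure applies. → 27%.
Sum: 3% + 8% + 40% + 27% = 78%.

78%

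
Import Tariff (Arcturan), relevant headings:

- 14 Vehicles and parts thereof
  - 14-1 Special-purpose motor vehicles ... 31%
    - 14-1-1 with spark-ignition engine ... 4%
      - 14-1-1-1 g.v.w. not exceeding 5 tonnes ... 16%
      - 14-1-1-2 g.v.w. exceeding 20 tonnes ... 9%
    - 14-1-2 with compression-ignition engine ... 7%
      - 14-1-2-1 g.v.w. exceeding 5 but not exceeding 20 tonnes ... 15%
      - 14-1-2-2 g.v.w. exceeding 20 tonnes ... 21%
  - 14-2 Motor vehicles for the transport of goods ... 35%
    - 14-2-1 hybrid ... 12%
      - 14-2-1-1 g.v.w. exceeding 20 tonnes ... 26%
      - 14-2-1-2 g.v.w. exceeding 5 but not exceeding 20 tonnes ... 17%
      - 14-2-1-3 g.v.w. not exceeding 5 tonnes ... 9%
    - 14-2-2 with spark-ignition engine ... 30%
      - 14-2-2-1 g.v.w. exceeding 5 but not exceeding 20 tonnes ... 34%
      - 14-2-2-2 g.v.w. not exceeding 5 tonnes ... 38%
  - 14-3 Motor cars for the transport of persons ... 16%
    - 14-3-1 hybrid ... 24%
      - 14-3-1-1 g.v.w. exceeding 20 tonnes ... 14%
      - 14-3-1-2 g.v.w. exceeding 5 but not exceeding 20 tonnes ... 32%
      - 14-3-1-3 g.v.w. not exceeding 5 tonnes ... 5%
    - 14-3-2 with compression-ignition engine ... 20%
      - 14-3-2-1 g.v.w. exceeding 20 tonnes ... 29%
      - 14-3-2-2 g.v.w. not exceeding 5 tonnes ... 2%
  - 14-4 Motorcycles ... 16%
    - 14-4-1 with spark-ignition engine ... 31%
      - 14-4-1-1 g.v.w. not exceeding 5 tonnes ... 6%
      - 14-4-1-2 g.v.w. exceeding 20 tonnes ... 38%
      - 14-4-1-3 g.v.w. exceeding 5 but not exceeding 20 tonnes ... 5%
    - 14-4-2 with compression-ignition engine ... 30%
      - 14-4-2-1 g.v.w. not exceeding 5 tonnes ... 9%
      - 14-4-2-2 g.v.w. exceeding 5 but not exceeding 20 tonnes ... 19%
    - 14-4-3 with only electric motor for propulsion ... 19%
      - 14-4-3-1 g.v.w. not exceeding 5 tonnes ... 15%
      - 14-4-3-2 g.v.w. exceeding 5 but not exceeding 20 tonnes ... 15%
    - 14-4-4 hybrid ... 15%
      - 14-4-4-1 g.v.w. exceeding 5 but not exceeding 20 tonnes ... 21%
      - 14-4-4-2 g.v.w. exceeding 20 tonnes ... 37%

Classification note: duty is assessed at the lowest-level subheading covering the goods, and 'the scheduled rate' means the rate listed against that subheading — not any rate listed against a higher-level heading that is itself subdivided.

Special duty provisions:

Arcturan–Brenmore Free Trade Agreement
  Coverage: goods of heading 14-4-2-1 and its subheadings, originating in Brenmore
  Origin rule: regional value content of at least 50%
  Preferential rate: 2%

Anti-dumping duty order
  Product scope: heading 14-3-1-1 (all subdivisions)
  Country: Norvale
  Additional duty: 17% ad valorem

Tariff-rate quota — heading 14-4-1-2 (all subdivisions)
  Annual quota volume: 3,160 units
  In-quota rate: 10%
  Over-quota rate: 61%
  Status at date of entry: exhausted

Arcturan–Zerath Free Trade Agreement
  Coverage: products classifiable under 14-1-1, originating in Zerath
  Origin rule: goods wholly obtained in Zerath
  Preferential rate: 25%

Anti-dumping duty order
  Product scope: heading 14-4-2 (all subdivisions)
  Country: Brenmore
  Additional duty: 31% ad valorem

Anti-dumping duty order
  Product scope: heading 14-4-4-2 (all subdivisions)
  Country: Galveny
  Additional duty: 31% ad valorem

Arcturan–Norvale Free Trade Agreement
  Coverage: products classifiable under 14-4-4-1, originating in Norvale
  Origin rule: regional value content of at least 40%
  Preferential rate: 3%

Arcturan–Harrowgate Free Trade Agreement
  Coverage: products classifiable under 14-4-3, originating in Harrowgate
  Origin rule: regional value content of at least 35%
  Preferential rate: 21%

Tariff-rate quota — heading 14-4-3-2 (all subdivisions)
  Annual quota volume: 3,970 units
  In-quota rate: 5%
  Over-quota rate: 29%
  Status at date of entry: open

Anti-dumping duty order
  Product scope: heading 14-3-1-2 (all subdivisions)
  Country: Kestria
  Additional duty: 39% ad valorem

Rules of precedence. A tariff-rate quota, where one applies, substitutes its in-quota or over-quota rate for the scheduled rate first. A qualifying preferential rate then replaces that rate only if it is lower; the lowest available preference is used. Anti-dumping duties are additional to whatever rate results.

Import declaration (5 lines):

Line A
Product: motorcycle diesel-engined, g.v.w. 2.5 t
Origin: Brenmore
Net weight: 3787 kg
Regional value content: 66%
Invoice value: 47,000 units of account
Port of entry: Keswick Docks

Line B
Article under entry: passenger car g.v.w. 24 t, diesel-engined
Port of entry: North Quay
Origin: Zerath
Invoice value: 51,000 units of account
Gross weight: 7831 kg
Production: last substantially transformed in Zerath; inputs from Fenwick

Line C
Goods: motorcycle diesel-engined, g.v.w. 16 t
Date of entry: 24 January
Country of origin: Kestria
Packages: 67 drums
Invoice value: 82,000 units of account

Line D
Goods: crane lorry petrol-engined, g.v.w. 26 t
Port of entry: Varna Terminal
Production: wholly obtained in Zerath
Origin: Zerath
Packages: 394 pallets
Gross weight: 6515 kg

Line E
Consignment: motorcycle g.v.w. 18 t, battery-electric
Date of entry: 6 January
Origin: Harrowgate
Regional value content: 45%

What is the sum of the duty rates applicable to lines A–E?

Line A: motorcycle → 14-4; diesel-engined → 14-4-2; g.v.w. 2.5 t → 14-4-2-1. Scheduled 9%. Brenmore agreement on 14-4-2-1: RVC ≥ 50% → 2% available; preferential 2%; anti-dumping (Brenmore, 14-4-2): +31%; total 2% + 31% = 33%. → 33%.
Line B: passenger car → 14-3; diesel-engined → 14-3-2; g.v.w. 24 t → 14-3-2-1. Scheduled 29%. Zerath agreement on 14-1-1: 14-3-2-1 not covered. → 29%.
Line C: motorcycle → 14-4; diesel-engined → 14-4-2; g.v.w. 16 t → 14-4-2-2. Scheduled 19%. No special measure applies. → 19%.
Line D: crane lorry → 14-1; petrol-engined → 14-1-1; g.v.w. 26 t → 14-1-1-2. Scheduled 9%. Zerath agreement on 14-1-1: wholly obtained → 25% available; preference 25% not lower than 9% → no reduction. → 9%.
Line E: motorcycle → 14-4; battery-electric → 14-4-3; g.v.w. 18 t → 14-4-3-2. Scheduled 15%. quota on 14-4-3-2 open → in-quota 5%; Harrowgate agreement on 14-4-3: RVC ≥ 35% → 21% available; preference 21% not lower than 5% → no reduction. → 5%.
Sum: 33% + 29% + 19% + 9% + 5% = 95%.

95%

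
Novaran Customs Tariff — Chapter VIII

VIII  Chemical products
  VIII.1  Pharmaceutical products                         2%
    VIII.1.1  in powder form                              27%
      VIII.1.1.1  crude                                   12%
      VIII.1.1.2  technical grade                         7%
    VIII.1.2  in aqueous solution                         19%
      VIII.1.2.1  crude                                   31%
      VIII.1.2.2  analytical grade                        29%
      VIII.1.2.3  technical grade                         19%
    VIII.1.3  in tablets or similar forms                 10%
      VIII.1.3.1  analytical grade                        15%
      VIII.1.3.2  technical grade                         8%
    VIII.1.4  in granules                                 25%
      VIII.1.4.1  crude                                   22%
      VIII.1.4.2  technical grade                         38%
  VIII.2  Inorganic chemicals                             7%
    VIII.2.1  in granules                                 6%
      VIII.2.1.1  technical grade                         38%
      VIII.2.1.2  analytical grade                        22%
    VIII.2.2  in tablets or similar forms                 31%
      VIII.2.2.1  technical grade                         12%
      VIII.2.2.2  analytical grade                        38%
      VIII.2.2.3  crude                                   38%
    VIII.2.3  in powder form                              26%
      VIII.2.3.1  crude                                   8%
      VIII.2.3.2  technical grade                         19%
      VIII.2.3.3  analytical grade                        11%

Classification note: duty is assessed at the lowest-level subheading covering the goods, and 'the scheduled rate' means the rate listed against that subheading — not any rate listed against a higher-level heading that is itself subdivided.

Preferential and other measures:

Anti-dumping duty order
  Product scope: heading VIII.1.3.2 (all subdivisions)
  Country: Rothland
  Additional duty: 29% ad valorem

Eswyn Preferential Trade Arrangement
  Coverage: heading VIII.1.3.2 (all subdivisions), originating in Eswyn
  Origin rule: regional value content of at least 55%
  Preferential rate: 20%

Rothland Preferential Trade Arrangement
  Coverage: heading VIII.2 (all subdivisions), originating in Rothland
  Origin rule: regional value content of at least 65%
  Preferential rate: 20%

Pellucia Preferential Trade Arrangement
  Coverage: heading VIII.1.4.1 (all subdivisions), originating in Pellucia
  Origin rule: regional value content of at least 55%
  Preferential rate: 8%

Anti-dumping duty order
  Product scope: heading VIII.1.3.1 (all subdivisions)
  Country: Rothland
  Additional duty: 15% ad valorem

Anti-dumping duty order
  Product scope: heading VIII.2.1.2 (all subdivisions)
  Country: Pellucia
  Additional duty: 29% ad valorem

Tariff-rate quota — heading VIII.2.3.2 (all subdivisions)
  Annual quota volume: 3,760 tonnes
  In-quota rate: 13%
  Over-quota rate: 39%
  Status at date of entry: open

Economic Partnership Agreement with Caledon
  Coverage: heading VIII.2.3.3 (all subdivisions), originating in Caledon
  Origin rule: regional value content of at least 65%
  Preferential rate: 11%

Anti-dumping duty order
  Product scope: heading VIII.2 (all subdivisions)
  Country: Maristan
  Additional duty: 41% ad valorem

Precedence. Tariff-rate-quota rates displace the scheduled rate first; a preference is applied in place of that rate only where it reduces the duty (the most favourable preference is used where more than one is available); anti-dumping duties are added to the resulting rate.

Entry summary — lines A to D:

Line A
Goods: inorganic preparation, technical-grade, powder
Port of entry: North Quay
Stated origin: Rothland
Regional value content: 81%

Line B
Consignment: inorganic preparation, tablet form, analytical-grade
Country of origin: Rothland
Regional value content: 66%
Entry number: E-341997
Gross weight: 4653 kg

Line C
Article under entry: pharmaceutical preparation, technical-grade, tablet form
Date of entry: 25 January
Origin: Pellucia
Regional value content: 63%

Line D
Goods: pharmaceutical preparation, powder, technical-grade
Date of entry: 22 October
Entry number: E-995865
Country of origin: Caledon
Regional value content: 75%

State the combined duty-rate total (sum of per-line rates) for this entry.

Line A: inorganic → VIII.2; powder → VIII.2.3; technical-grade → VIII.2.3.2. Scheduled 19%. quota on VIII.2.3.2 open → in-quota 13%; Rothland agreement on VIII.2: RVC ≥ 65% → 20% available; preference 20% not lower than 13% → no reduction. → 13%.
Line B: inorganic → VIII.2; tablet form → VIII.2.2; analytical-grade → VIII.2.2.2. Scheduled 38%. Rothland agreement on VIII.2: RVC ≥ 65% → 20% available; preferential 20%. → 20%.
Line C: pharmaceutical → VIII.1; tablet form → VIII.1.3; technical-grade → VIII.1.3.2. Scheduled 8%. Pellucia agreement on VIII.1.4.1: VIII.1.3.2 not covered. → 8%.
Line D: pharmaceutical → VIII.1; powder → VIII.1.1; technical-grade → VIII.1.1.2. Scheduled 7%. Caledon agreement on VIII.2.3.3: VIII.1.1.2 not covered. → 7%.
Sum: 13% + 20% + 8% + 7% = 48%.

48%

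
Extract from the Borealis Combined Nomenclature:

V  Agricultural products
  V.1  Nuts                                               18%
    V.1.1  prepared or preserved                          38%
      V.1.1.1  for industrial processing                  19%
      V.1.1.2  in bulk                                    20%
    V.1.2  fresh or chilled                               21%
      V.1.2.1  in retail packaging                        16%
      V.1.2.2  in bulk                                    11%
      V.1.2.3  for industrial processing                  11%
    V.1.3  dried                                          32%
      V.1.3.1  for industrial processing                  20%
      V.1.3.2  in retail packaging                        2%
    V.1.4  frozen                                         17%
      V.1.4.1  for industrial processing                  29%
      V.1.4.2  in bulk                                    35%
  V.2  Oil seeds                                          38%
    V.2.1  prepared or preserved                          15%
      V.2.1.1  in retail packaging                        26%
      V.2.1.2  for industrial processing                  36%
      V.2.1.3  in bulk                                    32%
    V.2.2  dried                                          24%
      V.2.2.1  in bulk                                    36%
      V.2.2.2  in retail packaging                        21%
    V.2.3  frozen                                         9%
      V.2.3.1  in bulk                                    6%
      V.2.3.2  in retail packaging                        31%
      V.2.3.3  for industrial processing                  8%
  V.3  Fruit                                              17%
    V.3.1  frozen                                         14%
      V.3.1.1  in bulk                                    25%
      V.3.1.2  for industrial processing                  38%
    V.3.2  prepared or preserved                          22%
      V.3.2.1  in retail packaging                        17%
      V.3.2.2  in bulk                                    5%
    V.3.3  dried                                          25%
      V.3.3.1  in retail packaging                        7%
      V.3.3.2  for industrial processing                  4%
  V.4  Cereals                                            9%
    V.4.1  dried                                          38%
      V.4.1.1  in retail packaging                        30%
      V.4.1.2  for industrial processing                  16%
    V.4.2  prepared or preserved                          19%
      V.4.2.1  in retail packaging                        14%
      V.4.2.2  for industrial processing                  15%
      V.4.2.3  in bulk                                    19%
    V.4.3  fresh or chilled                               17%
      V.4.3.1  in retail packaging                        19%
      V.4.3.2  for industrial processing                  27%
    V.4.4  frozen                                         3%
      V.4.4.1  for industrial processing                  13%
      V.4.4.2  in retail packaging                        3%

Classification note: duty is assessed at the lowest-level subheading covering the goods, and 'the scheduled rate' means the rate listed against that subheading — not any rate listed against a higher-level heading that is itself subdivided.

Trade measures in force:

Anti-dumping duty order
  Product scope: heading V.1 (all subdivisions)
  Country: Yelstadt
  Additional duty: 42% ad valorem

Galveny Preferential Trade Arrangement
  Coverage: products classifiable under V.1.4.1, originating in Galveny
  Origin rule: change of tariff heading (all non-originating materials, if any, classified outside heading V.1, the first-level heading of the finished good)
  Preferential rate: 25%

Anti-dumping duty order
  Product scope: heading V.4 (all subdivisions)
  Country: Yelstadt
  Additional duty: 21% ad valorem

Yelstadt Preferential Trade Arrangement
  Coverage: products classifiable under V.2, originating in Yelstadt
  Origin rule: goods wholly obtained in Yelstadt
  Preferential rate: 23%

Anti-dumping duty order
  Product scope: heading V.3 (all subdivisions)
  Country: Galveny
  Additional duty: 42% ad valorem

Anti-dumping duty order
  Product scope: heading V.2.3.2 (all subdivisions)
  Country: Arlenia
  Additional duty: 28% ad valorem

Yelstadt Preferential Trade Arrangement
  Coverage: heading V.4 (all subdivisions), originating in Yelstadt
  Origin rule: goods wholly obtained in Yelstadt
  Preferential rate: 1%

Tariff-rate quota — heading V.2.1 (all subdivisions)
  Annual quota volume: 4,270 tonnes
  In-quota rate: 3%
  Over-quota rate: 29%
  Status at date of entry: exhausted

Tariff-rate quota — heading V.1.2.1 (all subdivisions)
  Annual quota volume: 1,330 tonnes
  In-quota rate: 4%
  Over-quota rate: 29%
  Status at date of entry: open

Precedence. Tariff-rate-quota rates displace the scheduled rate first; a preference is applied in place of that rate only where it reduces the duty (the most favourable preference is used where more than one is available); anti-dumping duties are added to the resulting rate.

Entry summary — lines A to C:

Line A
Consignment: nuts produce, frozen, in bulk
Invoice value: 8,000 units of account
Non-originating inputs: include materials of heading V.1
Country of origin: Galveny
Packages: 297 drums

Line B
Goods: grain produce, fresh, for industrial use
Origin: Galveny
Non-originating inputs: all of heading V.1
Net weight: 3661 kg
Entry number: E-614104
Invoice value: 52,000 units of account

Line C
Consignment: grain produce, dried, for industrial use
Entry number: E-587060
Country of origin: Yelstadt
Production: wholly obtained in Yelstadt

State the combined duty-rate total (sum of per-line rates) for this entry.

Line A: nuts → V.1; frozen → V.1.4; in bulk → V.1.4.2. Scheduled 35%. Galveny agreement on V.1.4.1: V.1.4.2 not covered. → 35%.
Line B: grain → V.4; fresh → V.4.3; for industrial use → V.4.3.2. Scheduled 27%. Galveny agreement on V.1.4.1: V.4.3.2 not covered. → 27%.
Line C: grain → V.4; dried → V.4.1; for industrial use → V.4.1.2. Scheduled 16%. Yelstadt agreement on V.2: V.4.1.2 not covered; Yelstadt agreement on V.4: wholly obtained → 1% available; preferential 1%; anti-dumping (Yelstadt, V.4): +21%; total 1% + 21% = 22%. → 22%.
Sum: 35% + 27% + 22% = 84%.

84%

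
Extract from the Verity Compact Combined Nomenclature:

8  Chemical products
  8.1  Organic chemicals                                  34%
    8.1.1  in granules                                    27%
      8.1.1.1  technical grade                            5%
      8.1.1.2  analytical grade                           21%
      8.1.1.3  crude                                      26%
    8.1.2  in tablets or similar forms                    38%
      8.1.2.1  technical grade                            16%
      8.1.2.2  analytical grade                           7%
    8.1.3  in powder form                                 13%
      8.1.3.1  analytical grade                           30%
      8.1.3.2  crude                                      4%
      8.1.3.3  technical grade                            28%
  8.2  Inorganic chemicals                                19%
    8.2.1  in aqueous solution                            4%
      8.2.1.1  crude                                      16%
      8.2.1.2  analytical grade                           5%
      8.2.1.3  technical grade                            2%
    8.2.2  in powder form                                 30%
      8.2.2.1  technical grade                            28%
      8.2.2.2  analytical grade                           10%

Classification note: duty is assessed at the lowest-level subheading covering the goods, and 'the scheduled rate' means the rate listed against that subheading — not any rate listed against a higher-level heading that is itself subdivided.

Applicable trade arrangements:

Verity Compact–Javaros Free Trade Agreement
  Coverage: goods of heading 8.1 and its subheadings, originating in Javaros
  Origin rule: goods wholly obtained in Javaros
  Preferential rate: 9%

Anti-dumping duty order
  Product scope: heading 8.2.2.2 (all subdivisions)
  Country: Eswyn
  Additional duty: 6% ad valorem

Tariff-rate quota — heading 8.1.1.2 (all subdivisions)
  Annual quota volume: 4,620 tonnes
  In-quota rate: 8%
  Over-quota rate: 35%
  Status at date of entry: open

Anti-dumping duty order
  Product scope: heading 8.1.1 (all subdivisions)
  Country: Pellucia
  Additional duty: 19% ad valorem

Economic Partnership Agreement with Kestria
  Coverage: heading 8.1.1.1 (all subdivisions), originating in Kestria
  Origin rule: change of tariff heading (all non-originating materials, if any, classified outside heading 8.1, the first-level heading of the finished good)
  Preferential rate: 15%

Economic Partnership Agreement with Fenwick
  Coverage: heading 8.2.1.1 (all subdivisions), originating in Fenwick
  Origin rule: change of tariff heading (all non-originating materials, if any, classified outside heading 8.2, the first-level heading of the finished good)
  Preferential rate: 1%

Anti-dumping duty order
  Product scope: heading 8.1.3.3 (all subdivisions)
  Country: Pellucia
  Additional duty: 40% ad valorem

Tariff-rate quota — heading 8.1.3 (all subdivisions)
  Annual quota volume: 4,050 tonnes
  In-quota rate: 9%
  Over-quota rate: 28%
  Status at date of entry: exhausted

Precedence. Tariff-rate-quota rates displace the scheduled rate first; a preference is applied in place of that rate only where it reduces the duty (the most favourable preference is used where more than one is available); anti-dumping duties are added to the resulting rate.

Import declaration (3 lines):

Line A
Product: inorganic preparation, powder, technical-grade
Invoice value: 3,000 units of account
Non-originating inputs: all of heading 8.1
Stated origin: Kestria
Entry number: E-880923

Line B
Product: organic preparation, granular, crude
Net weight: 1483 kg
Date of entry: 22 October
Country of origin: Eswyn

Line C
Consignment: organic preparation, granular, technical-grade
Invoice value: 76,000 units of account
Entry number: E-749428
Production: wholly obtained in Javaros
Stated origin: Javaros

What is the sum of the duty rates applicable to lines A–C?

Line A: inorganic → 8.2; powder → 8.2.2; technical-grade → 8.2.2.1. Scheduled 28%. Kestria agreement on 8.1.1.1: 8.2.2.1 not covered. → 28%.
Line B: organic → 8.1; granular → 8.1.1; crude → 8.1.1.3. Scheduled 26%. No special measure applies. → 26%.
Line C: organic → 8.1; granular → 8.1.1; technical-grade → 8.1.1.1. Scheduled 5%. Javaros agreement on 8.1: wholly obtained → 9% available; preference 9% not lower than 5% → no reduction. → 5%.
Sum: 28% + 26% + 5% = 59%.

59%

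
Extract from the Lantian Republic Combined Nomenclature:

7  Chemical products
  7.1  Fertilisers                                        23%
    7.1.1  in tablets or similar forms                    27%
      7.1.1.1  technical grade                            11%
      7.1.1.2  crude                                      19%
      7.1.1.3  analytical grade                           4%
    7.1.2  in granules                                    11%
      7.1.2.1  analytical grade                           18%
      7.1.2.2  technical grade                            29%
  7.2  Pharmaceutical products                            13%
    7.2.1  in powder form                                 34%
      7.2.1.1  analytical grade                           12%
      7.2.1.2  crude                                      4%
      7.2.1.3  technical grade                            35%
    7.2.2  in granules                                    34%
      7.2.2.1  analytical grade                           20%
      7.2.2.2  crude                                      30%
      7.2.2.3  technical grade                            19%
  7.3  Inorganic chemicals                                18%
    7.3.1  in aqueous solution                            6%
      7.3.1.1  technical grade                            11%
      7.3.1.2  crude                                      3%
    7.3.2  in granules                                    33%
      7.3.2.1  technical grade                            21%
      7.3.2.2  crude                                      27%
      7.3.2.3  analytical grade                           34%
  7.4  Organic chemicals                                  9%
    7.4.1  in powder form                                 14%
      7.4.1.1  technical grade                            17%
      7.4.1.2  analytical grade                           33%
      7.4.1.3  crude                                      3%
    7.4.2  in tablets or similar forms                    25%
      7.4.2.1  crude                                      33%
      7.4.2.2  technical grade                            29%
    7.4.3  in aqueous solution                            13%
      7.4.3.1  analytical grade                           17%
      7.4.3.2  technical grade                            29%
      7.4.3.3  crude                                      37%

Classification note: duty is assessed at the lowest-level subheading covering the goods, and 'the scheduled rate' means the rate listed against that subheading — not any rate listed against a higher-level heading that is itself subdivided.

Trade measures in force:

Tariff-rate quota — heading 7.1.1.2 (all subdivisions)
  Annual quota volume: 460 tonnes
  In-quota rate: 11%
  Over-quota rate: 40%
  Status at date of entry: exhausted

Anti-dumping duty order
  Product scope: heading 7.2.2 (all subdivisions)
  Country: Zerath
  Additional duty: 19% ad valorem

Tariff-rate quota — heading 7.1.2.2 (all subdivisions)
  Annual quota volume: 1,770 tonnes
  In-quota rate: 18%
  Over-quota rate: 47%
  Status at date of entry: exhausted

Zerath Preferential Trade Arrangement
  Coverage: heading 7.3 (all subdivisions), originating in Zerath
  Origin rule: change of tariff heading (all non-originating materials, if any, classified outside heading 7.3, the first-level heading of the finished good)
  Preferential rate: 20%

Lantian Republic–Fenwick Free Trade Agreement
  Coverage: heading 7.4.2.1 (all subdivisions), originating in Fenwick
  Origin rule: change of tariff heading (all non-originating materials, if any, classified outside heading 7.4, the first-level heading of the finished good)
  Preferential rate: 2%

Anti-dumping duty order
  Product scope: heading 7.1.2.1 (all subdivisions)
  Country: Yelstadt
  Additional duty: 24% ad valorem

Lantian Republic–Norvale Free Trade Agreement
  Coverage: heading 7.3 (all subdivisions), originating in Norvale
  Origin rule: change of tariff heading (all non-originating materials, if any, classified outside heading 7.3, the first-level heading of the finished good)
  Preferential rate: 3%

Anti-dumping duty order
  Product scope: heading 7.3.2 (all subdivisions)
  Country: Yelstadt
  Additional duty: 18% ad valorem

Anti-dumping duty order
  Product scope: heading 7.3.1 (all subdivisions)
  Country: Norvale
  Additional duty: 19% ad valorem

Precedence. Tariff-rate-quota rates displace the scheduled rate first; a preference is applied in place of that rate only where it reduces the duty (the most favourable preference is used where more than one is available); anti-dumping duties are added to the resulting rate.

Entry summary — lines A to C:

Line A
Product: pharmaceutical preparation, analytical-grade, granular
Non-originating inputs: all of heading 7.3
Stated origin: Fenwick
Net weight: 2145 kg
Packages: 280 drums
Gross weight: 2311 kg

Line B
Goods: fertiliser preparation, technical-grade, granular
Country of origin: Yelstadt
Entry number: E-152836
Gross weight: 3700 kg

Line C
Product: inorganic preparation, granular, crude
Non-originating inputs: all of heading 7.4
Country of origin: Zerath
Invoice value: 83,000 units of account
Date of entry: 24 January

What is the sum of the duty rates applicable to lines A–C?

Line A: pharmaceutical → 7.2; granular → 7.2.2; analytical-grade → 7.2.2.1. Scheduled 20%. Fenwick agreement on 7.4.2.1: 7.2.2.1 not covered. → 20%.
Line B: fertiliser → 7.1; granular → 7.1.2; technical-grade → 7.1.2.2. Scheduled 29%. quota on 7.1.2.2 exhausted → over-quota 47%. → 47%.
Line C: inorganic → 7.3; granular → 7.3.2; crude → 7.3.2.2. Scheduled 27%. Zerath agreement on 7.3: CTH met → 20% available; preferential 20%. → 20%.
Sum: 20% + 47% + 20% = 87%.

87%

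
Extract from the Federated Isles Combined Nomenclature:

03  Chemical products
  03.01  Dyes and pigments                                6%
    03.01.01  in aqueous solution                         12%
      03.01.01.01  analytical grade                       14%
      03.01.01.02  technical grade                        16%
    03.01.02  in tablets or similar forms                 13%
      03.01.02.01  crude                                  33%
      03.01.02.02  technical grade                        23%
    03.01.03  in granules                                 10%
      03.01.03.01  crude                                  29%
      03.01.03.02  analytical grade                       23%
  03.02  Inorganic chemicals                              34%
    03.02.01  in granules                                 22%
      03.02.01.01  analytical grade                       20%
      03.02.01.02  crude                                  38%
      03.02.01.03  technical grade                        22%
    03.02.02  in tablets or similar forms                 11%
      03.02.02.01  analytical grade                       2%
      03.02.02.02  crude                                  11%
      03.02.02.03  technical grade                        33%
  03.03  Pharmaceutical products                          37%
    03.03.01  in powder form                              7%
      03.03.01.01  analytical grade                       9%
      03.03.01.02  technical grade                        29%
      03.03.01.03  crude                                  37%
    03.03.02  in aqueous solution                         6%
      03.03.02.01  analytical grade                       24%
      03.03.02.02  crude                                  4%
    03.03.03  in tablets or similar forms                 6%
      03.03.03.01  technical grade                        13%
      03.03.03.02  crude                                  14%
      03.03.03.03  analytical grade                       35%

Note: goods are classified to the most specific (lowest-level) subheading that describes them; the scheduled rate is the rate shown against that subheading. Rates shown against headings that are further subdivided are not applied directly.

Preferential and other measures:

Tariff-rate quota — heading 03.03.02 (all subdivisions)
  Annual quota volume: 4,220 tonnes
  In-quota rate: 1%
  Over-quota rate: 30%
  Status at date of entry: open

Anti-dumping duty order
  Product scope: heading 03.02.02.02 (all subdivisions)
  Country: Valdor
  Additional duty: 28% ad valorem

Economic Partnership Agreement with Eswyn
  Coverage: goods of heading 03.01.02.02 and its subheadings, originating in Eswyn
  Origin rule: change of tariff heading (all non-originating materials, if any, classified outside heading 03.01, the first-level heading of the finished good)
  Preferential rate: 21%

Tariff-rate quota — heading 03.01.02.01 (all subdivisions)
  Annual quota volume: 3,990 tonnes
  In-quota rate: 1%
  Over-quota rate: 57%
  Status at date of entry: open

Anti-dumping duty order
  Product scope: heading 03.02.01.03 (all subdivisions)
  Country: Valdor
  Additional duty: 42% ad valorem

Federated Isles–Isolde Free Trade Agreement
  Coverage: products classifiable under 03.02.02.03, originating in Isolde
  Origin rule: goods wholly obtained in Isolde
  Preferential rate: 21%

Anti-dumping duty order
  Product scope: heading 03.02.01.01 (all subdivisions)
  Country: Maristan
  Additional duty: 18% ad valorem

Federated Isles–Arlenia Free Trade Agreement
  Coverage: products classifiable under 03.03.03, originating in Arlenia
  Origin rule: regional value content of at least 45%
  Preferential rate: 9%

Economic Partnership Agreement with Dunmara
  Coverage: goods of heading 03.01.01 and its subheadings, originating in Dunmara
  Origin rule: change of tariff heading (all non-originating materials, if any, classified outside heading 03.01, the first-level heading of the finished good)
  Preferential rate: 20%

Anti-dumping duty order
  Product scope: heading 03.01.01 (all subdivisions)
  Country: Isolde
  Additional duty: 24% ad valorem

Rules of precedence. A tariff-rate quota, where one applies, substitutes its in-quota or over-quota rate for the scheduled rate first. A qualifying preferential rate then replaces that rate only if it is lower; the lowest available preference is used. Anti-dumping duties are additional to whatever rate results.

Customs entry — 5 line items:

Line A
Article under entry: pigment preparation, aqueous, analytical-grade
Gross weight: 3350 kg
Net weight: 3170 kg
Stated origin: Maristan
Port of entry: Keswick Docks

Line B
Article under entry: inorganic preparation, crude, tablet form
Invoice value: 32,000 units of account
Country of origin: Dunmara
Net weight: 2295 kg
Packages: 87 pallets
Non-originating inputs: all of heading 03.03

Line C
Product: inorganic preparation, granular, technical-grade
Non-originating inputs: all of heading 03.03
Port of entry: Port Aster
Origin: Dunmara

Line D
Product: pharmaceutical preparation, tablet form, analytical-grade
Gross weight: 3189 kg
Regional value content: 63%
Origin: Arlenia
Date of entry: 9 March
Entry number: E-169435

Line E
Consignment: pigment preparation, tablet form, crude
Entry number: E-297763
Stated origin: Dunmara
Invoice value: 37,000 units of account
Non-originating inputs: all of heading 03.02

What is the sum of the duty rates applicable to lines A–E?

Line A: pigment → 03.01; aqueous → 03.01.01; analytical-grade → 03.01.01.01. Scheduled 14%. No special measure applies. → 14%.
Line B: inorganic → 03.02; tablet form → 03.02.02; crude → 03.02.02.02. Scheduled 11%. Dunmara agreement on 03.01.01: 03.02.02.02 not covered. → 11%.
Line C: inorganic → 03.02; granular → 03.02.01; technical-grade → 03.02.01.03. Scheduled 22%. Dunmara agreement on 03.01.01: 03.02.01.03 not covered. → 22%.
Line D: pharmaceutical → 03.03; tablet form → 03.03.03; analytical-grade → 03.03.03.03. Scheduled 35%. Arlenia agreement on 03.03.03: RVC ≥ 45% → 9% available; preferential 9%. → 9%.
Line E: pigment → 03.01; tablet form → 03.01.02; crude → 03.01.02.01. Scheduled 33%. quota on 03.01.02.01 open → in-quota 1%; Dunmara agreement on 03.01.01: 03.01.02.01 not covered. → 1%.
Sum: 14% + 11% + 22% + 9% + 1% = 57%.

57%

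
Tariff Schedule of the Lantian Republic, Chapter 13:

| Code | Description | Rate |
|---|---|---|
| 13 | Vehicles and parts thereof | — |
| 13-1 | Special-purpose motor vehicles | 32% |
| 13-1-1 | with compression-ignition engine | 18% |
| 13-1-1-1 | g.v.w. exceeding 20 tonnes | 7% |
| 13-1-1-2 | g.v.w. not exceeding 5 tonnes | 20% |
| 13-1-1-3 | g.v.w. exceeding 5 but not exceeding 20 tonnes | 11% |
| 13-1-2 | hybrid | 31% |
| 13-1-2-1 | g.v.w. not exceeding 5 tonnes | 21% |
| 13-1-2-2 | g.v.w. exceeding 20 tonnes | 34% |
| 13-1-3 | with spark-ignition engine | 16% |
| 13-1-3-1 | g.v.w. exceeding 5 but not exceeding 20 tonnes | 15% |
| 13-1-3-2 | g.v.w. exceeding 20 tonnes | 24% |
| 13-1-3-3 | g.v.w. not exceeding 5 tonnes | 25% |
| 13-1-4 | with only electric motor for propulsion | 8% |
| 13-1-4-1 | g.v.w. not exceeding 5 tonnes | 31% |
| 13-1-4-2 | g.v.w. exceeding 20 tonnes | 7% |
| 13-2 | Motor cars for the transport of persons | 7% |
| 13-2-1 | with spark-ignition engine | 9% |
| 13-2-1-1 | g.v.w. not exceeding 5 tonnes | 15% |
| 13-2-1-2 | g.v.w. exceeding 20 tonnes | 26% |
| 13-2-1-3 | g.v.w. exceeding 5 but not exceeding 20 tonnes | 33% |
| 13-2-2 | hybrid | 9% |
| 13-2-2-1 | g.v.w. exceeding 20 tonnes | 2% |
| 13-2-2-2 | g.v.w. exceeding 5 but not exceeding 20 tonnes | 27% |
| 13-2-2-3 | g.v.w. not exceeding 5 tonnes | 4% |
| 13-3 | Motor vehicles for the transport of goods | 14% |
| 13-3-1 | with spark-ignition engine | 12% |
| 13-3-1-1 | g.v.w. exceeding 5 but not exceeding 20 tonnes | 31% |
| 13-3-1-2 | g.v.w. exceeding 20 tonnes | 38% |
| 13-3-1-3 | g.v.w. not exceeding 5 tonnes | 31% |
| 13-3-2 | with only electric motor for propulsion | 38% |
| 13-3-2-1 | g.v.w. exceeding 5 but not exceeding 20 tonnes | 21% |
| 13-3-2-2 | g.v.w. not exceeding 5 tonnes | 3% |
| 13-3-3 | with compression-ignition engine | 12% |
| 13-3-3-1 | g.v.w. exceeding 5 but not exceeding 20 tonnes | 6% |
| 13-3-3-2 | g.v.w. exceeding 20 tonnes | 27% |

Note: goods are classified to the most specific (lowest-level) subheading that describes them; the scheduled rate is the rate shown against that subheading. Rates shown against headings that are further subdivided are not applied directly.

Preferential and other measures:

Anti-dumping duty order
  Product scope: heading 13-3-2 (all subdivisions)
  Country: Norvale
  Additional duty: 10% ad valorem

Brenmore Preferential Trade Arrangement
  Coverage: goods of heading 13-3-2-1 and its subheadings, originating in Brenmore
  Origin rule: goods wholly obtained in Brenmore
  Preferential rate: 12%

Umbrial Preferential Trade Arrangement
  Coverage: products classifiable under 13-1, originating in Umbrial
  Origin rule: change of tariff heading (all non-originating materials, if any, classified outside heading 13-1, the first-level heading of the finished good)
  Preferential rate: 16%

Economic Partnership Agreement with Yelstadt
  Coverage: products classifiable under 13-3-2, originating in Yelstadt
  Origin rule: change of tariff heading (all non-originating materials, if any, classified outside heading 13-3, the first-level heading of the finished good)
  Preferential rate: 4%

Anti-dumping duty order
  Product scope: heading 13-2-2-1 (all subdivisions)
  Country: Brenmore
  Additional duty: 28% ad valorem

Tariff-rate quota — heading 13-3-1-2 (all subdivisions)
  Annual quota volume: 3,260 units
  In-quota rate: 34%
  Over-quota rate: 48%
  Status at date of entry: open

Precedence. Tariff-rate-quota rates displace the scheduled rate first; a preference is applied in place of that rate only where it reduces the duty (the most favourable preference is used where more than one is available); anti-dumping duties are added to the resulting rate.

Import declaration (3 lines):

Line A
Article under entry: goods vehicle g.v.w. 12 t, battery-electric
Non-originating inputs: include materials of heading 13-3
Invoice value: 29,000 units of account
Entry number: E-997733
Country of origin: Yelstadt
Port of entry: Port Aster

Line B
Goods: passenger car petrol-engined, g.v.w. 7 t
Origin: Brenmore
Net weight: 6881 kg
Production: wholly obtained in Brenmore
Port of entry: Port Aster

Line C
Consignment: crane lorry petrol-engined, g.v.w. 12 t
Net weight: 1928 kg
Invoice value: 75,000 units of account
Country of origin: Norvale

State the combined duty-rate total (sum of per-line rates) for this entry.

Line A: goods vehicle → 13-3; battery-electric → 13-3-2; g.v.w. 12 t → 13-3-2-1. Scheduled 21%. Yelstadt agreement on 13-3-2: CTH not met. → 21%.
Line B: passenger car → 13-2; petrol-engined → 13-2-1; g.v.w. 7 t → 13-2-1-3. Scheduled 33%. Brenmore agreement on 13-3-2-1: 13-2-1-3 not covered. → 33%.
Line C: crane lorry → 13-1; petrol-engined → 13-1-3; g.v.w. 12 t → 13-1-3-1. Scheduled 15%. No special measure applies. → 15%.
Sum: 21% + 33% + 15% = 69%.

69%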